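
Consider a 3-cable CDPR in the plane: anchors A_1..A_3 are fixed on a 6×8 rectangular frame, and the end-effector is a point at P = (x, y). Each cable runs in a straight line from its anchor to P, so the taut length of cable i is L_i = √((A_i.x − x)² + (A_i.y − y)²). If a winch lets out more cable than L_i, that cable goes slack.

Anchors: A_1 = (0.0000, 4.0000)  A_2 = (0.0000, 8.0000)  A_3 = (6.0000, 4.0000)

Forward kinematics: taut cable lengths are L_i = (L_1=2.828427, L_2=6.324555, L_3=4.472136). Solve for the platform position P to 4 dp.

(2.0000, 2.0000)

expand ‖A_i−P‖²=L_i² and subtract eq 1 (c_i ≔ ‖A_i‖²−L_i²)
c_1 = 0.0000+16.0000−8.0000 = 8.0000
eq1−eq2 → [0.0000  -8.0000]·P = -16.0000
eq1−eq3 → [-12.0000  0.0000]·P = -24.0000
2×2 solve → P = (2.0000, 2.0000)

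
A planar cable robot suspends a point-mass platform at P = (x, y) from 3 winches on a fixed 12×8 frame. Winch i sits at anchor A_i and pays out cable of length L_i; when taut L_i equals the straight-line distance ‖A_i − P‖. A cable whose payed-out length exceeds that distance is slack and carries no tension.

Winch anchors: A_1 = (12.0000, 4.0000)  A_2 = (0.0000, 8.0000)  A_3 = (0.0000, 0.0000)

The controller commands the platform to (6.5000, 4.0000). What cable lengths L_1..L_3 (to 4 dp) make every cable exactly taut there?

(5.5000, 7.6322, 7.6322)

cable 1: Δx=5.5000, Δy=0.0000; L_1 = √(Δx²+Δy²) = 5.5000
cable 2: Δx=-6.5000, Δy=4.0000; L_2 = √(Δx²+Δy²) = 7.6322
cable 3: Δx=-6.5000, Δy=-4.0000; L_3 = √(Δx²+Δy²) = 7.6322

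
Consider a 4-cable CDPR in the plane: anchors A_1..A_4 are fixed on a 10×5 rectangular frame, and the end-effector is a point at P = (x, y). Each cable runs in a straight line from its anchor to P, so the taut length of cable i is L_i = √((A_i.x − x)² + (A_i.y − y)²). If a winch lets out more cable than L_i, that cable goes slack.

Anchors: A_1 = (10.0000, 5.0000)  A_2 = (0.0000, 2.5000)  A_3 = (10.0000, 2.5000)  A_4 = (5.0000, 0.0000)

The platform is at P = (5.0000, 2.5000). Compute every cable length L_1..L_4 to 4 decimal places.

cable 1: Δx=5.0000, Δy=2.5000; L_1 = √(Δx²+Δy²) = 5.5902
cable 2: Δx=-5.0000, Δy=0.0000; L_2 = √(Δx²+Δy²) = 5.0000
cable 3: Δx=5.0000, Δy=0.0000; L_3 = √(Δx²+Δy²) = 5.0000
cable 4: Δx=0.0000, Δy=-2.5000; L_4 = √(Δx²+Δy²) = 2.5000

(5.5902, 5.0000, 5.0000, 2.5000)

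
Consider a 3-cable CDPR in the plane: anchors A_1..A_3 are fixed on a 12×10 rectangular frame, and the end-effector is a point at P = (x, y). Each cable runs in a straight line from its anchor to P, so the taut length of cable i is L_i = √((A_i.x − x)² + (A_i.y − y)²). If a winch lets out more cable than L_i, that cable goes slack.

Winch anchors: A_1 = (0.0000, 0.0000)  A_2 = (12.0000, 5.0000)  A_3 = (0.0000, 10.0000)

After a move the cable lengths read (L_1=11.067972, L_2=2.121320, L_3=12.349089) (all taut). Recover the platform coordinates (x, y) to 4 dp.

circle eqns → linear via eq_j − eq_1; set q_j = A_j·A_j − L_j²
q_1 = 0.0000+0.0000−122.5000 = -122.5000
-24.0000·x − 10.0000·y = q_1−q_2 = -287.0000
0.0000·x − 20.0000·y = q_1−q_3 = -70.0000
solve first two rows → x=10.5000, y=3.5000

(10.5000, 3.5000)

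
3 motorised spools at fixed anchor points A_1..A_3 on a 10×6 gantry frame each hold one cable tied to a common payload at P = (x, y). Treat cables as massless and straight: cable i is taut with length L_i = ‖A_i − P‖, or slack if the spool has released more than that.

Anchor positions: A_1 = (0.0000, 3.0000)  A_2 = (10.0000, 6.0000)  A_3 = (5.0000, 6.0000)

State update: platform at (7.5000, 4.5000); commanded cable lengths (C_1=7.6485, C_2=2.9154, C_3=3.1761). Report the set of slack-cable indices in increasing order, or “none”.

cable 1: L_1 = ‖A_1−P‖ = 7.6485;  C_1 = 7.6485 → taut
cable 2: L_2 = ‖A_2−P‖ = 2.9155;  C_2 = 2.9154 → taut
cable 3: L_3 = ‖A_3−P‖ = 2.9155;  C_3 = 3.1761 → slack

3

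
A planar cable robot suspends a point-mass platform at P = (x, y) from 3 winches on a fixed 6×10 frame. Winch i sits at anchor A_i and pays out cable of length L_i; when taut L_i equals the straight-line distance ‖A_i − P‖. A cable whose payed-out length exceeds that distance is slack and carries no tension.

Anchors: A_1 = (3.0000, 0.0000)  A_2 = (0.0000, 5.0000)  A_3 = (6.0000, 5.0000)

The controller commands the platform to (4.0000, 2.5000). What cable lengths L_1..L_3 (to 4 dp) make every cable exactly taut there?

(2.6926, 4.7170, 3.2016)

cable 1: Δx=-1.0000, Δy=-2.5000; L_1 = √(Δx²+Δy²) = 2.6926
cable 2: Δx=-4.0000, Δy=2.5000; L_2 = √(Δx²+Δy²) = 4.7170
cable 3: Δx=2.0000, Δy=2.5000; L_3 = √(Δx²+Δy²) = 3.2016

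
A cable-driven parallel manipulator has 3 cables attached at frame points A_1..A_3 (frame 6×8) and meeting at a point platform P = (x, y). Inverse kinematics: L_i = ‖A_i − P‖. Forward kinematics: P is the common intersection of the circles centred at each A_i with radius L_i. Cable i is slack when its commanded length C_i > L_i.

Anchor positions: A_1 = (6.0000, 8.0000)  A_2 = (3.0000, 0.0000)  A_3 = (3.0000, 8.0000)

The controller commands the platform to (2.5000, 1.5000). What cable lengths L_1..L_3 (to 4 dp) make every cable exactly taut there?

cable 1: Δx=3.5000, Δy=6.5000; L_1 = √(Δx²+Δy²) = 7.3824
cable 2: Δx=0.5000, Δy=-1.5000; L_2 = √(Δx²+Δy²) = 1.5811
cable 3: Δx=0.5000, Δy=6.5000; L_3 = √(Δx²+Δy²) = 6.5192

(7.3824, 1.5811, 6.5192)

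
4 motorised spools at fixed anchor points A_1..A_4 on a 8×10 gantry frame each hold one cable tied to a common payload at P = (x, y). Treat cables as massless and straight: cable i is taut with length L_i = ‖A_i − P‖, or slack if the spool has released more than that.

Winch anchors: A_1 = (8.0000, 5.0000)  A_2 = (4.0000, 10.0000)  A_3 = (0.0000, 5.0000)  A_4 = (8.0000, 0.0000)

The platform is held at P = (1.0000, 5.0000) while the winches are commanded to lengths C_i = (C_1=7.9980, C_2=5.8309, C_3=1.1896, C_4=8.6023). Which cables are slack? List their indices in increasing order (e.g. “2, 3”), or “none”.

cable 1: √((7.0000)²+(0.0000)²)=7.0000, C_1=7.9980: slack
cable 2: √((3.0000)²+(5.0000)²)=5.8310, C_2=5.8309: taut
cable 3: √((-1.0000)²+(0.0000)²)=1.0000, C_3=1.1896: slack
cable 4: √((7.0000)²+(-5.0000)²)=8.6023, C_4=8.6023: taut

1, 3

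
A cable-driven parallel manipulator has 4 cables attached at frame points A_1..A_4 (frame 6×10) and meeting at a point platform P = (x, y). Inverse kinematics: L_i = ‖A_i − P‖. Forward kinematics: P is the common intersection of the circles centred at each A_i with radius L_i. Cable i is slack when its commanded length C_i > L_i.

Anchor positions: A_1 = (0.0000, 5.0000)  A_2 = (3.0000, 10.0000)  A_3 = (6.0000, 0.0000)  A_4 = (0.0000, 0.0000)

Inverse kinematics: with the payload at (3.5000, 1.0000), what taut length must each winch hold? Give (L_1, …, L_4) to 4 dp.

(5.3151, 9.0139, 2.6926, 3.6401)

L_1 = √((0.0000−3.5000)² + (5.0000−1.0000)²) = 5.3151
L_2 = √((3.0000−3.5000)² + (10.0000−1.0000)²) = 9.0139
L_3 = √((6.0000−3.5000)² + (0.0000−1.0000)²) = 2.6926
L_4 = √((0.0000−3.5000)² + (0.0000−1.0000)²) = 3.6401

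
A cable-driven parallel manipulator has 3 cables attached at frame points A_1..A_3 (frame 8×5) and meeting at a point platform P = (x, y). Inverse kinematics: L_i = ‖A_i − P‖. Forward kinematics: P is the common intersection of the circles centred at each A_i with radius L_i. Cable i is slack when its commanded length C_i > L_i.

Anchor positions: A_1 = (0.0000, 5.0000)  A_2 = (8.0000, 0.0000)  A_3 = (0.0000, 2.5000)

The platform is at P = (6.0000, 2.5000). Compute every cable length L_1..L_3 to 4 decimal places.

(6.5000, 3.2016, 6.0000)

L_1: Δ = A_1−P = (-6.0000, 2.5000) → ‖Δ‖ = √42.2500 = 6.5000
L_2: Δ = A_2−P = (2.0000, -2.5000) → ‖Δ‖ = √10.2500 = 3.2016
L_3: Δ = A_3−P = (-6.0000, 0.0000) → ‖Δ‖ = √36.0000 = 6.0000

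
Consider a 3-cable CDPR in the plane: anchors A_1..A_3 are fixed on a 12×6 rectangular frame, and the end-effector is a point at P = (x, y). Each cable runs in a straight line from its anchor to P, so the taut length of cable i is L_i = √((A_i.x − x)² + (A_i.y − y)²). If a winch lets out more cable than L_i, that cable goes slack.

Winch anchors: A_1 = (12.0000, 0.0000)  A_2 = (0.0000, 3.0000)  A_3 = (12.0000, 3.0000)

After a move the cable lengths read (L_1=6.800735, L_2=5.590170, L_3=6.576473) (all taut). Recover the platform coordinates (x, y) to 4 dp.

(5.5000, 2.0000)

each cable: (A_i−P)·(A_i−P) = L_i²; let q_i = ‖A_i‖²−L_i²
q_1 = 144.0000+0.0000−46.2500 = 97.7500
row 1: 24.0000x − 6.0000y = 120.0000  (q_2=-22.2500)
row 2: 0.0000x − 6.0000y = -12.0000  (q_3=109.7500)
Cramer on rows 1–2 → x = 5.5000, y = 2.0000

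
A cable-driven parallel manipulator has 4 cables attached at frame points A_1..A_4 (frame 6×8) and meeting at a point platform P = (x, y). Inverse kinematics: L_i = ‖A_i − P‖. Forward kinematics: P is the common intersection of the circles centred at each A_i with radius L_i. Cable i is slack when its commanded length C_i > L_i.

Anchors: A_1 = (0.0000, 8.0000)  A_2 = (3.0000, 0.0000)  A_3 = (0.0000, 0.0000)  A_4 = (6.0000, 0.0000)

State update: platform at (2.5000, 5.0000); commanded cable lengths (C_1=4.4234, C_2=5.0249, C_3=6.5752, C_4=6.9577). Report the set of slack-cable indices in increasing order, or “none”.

i=1: geometric 3.9051 vs commanded 4.4234 ⇒ slack
i=2: geometric 5.0249 vs commanded 5.0249 ⇒ taut
i=3: geometric 5.5902 vs commanded 6.5752 ⇒ slack
i=4: geometric 6.1033 vs commanded 6.9577 ⇒ slack

1, 3, 4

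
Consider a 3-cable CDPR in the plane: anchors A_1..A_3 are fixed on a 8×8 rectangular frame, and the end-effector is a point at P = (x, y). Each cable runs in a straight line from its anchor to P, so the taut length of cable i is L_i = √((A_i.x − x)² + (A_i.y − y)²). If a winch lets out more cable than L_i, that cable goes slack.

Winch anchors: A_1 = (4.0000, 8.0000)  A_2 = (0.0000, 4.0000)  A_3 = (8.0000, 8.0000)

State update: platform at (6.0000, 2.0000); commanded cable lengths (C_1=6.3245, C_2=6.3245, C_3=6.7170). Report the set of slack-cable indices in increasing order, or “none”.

cable 1: √((-2.0000)²+(6.0000)²)=6.3246, C_1=6.3245: taut
cable 2: √((-6.0000)²+(2.0000)²)=6.3246, C_2=6.3245: taut
cable 3: √((2.0000)²+(6.0000)²)=6.3246, C_3=6.7170: slack

3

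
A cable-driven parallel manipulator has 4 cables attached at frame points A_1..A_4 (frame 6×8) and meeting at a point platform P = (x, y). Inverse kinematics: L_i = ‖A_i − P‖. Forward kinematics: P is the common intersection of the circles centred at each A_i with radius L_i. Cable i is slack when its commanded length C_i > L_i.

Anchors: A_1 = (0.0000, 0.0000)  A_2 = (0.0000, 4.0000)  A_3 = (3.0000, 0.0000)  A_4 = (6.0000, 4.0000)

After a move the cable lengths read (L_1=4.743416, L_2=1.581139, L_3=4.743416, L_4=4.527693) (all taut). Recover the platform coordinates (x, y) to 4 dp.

(1.5000, 4.5000)

circle eqns → linear via eq_j − eq_1; set c_j = A_j·A_j − L_j²
c_1 = 0.0000+0.0000−22.5000 = -22.5000
0.0000·x − 8.0000·y = c_1−c_2 = -36.0000
-6.0000·x + 0.0000·y = c_1−c_3 = -9.0000
-12.0000·x − 8.0000·y = c_1−c_4 = -54.0000
solve first two rows → x=1.5000, y=4.5000
check cable 4: ‖A_4−P‖² = 20.5000 ≈ L_4² = 20.5000 ✓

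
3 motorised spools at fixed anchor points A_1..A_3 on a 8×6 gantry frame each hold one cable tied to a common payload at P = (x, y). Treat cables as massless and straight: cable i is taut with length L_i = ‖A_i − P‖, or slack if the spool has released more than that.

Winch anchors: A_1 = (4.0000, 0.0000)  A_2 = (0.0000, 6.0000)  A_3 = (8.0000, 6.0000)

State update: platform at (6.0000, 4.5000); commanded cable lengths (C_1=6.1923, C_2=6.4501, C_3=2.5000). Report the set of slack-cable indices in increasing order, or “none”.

cable 1: √((-2.0000)²+(-4.5000)²)=4.9244, C_1=6.1923: slack
cable 2: √((-6.0000)²+(1.5000)²)=6.1847, C_2=6.4501: slack
cable 3: √((2.0000)²+(1.5000)²)=2.5000, C_3=2.5000: taut

1, 2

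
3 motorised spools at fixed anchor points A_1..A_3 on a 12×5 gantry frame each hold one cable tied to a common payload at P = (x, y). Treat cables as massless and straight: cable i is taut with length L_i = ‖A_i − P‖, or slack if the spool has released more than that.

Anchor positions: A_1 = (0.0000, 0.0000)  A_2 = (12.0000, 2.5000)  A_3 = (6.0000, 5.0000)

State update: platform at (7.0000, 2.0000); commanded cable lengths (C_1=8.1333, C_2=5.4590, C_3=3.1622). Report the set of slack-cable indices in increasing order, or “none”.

cable 1: √((-7.0000)²+(-2.0000)²)=7.2801, C_1=8.1333: slack
cable 2: √((5.0000)²+(0.5000)²)=5.0249, C_2=5.4590: slack
cable 3: √((-1.0000)²+(3.0000)²)=3.1623, C_3=3.1622: taut

1, 2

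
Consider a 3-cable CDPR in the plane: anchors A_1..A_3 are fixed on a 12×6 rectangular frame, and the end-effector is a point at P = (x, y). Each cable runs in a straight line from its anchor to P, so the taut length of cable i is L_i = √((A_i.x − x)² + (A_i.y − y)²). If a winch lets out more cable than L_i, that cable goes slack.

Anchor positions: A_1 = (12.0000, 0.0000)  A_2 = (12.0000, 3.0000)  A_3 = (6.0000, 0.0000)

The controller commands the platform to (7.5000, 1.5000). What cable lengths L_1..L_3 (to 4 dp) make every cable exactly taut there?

L_1: Δ = A_1−P = (4.5000, -1.5000) → ‖Δ‖ = √22.5000 = 4.7434
L_2: Δ = A_2−P = (4.5000, 1.5000) → ‖Δ‖ = √22.5000 = 4.7434
L_3: Δ = A_3−P = (-1.5000, -1.5000) → ‖Δ‖ = √4.5000 = 2.1213

(4.7434, 4.7434, 2.1213)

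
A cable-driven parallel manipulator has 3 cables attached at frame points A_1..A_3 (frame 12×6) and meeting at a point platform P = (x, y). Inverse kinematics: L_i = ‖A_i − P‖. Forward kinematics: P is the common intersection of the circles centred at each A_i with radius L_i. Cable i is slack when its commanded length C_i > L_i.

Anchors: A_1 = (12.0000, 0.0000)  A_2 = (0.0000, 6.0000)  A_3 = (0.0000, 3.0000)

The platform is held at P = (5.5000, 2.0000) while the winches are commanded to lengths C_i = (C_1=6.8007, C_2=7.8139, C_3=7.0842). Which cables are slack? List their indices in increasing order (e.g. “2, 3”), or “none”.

cable 1: √((6.5000)²+(-2.0000)²)=6.8007, C_1=6.8007: taut
cable 2: √((-5.5000)²+(4.0000)²)=6.8007, C_2=7.8139: slack
cable 3: √((-5.5000)²+(1.0000)²)=5.5902, C_3=7.0842: slack

2, 3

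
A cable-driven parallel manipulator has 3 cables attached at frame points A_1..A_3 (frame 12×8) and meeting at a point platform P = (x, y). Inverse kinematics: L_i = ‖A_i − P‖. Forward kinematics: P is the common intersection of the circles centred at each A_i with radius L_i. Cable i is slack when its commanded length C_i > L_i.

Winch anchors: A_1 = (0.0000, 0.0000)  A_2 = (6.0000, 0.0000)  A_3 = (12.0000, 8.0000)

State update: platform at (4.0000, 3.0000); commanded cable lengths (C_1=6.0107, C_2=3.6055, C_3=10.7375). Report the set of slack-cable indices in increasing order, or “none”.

cable 1: √((-4.0000)²+(-3.0000)²)=5.0000, C_1=6.0107: slack
cable 2: √((2.0000)²+(-3.0000)²)=3.6056, C_2=3.6055: taut
cable 3: √((8.0000)²+(5.0000)²)=9.4340, C_3=10.7375: slack

1, 3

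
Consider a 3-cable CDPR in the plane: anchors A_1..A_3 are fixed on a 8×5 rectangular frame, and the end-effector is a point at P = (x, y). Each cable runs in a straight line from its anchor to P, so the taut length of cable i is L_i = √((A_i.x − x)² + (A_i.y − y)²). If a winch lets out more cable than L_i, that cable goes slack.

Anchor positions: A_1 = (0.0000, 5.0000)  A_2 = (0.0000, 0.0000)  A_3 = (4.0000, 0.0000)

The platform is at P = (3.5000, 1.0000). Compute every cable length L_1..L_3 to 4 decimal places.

(5.3151, 3.6401, 1.1180)

L_1: Δ = A_1−P = (-3.5000, 4.0000) → ‖Δ‖ = √28.2500 = 5.3151
L_2: Δ = A_2−P = (-3.5000, -1.0000) → ‖Δ‖ = √13.2500 = 3.6401
L_3: Δ = A_3−P = (0.5000, -1.0000) → ‖Δ‖ = √1.2500 = 1.1180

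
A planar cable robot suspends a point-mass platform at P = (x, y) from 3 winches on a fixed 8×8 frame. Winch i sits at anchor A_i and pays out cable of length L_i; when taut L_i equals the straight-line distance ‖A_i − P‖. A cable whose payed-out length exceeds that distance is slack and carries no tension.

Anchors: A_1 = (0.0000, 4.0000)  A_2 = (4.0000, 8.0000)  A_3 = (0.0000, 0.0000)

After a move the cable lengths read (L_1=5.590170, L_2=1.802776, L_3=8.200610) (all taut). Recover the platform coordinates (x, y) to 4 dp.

(5.0000, 6.5000)

each cable: (A_i−P)·(A_i−P) = L_i²; let q_i = ‖A_i‖²−L_i²
q_1 = 0.0000+16.0000−31.2500 = -15.2500
row 1: -8.0000x − 8.0000y = -92.0000  (q_2=76.7500)
row 2: 0.0000x + 8.0000y = 52.0000  (q_3=-67.2500)
Cramer on rows 1–2 → x = 5.0000, y = 6.5000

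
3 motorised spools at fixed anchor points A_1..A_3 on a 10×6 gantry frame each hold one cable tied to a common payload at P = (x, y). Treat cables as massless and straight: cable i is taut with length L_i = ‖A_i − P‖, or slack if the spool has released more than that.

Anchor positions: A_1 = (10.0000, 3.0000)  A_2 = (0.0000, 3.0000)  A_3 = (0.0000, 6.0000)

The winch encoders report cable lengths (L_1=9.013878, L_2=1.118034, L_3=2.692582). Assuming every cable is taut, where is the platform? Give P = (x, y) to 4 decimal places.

(1.0000, 3.5000)

expand ‖A_i−P‖²=L_i² and subtract eq 1 (c_i ≔ ‖A_i‖²−L_i²)
c_1 = 100.0000+9.0000−81.2500 = 27.7500
eq1−eq2 → [20.0000  0.0000]·P = 20.0000
eq1−eq3 → [20.0000  -6.0000]·P = -1.0000
2×2 solve → P = (1.0000, 3.5000)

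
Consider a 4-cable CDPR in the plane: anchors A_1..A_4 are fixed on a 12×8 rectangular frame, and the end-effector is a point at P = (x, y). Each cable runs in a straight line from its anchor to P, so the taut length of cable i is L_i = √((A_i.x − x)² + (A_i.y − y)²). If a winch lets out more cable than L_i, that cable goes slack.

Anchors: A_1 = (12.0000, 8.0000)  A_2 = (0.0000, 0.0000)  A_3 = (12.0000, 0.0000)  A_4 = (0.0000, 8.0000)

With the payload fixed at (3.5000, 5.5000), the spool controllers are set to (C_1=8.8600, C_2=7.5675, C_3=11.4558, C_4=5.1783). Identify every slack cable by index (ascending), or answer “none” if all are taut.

2, 3, 4

cable 1: √((8.5000)²+(2.5000)²)=8.8600, C_1=8.8600: taut
cable 2: √((-3.5000)²+(-5.5000)²)=6.5192, C_2=7.5675: slack
cable 3: √((8.5000)²+(-5.5000)²)=10.1242, C_3=11.4558: slack
cable 4: √((-3.5000)²+(2.5000)²)=4.3012, C_4=5.1783: slack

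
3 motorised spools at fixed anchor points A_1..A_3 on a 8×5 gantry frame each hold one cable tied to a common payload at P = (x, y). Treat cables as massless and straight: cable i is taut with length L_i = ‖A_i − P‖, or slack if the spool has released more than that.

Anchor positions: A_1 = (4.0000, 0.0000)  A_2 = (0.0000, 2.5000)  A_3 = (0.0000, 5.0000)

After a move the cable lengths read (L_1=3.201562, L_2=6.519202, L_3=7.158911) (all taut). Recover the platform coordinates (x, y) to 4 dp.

(6.5000, 2.0000)

circle eqns → linear via eq_j − eq_1; set k_j = A_j·A_j − L_j²
k_1 = 16.0000+0.0000−10.2500 = 5.7500
8.0000·x − 5.0000·y = k_1−k_2 = 42.0000
8.0000·x − 10.0000·y = k_1−k_3 = 32.0000
solve first two rows → x=6.5000, y=2.0000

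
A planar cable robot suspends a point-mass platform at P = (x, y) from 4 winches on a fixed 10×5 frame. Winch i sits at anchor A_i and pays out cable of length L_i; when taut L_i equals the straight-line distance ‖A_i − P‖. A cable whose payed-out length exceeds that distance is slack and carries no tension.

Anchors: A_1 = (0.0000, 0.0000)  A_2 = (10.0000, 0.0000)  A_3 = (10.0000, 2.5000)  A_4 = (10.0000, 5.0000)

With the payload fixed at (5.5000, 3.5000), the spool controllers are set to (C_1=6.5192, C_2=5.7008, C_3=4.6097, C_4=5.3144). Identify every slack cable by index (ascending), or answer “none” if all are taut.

cable 1: L_1 = ‖A_1−P‖ = 6.5192;  C_1 = 6.5192 → taut
cable 2: L_2 = ‖A_2−P‖ = 5.7009;  C_2 = 5.7008 → taut
cable 3: L_3 = ‖A_3−P‖ = 4.6098;  C_3 = 4.6097 → taut
cable 4: L_4 = ‖A_4−P‖ = 4.7434;  C_4 = 5.3144 → slack

4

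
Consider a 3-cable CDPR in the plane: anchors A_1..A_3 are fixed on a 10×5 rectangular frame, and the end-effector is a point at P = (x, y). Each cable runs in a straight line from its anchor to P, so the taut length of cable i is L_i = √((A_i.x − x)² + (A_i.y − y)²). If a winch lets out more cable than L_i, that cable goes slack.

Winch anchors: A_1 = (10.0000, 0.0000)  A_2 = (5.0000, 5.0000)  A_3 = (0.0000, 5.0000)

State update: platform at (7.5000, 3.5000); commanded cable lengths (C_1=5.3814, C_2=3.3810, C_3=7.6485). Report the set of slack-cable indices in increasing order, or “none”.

1, 2

cable 1: L_1 = ‖A_1−P‖ = 4.3012;  C_1 = 5.3814 → slack
cable 2: L_2 = ‖A_2−P‖ = 2.9155;  C_2 = 3.3810 → slack
cable 3: L_3 = ‖A_3−P‖ = 7.6485;  C_3 = 7.6485 → taut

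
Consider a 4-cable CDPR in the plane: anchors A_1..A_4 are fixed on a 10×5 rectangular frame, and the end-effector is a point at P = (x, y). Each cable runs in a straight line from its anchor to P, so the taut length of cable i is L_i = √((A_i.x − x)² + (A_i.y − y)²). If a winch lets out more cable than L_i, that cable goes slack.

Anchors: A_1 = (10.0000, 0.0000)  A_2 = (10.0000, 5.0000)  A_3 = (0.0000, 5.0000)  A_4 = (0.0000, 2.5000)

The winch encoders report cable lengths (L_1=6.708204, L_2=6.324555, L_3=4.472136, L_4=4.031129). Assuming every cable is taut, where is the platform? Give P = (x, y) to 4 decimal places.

(4.0000, 3.0000)

each cable: (A_i−P)·(A_i−P) = L_i²; let k_i = ‖A_i‖²−L_i²
k_1 = 100.0000+0.0000−45.0000 = 55.0000
row 1: 0.0000x − 10.0000y = -30.0000  (k_2=85.0000)
row 2: 20.0000x − 10.0000y = 50.0000  (k_3=5.0000)
row 3: 20.0000x − 5.0000y = 65.0000  (k_4=-10.0000)
Cramer on rows 1–2 → x = 4.0000, y = 3.0000
check cable 4: ‖A_4−P‖² = 16.2500 ≈ L_4² = 16.2500 ✓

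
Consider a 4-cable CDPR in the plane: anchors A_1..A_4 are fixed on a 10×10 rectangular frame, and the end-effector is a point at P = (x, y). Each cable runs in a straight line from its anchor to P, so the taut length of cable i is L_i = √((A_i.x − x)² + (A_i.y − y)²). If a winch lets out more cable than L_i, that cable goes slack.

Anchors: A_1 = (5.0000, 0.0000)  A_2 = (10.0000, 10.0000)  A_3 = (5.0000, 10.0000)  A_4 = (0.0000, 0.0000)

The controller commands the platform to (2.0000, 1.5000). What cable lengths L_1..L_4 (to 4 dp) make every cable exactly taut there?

(3.3541, 11.6726, 9.0139, 2.5000)

cable 1: Δx=3.0000, Δy=-1.5000; L_1 = √(Δx²+Δy²) = 3.3541
cable 2: Δx=8.0000, Δy=8.5000; L_2 = √(Δx²+Δy²) = 11.6726
cable 3: Δx=3.0000, Δy=8.5000; L_3 = √(Δx²+Δy²) = 9.0139
cable 4: Δx=-2.0000, Δy=-1.5000; L_4 = √(Δx²+Δy²) = 2.5000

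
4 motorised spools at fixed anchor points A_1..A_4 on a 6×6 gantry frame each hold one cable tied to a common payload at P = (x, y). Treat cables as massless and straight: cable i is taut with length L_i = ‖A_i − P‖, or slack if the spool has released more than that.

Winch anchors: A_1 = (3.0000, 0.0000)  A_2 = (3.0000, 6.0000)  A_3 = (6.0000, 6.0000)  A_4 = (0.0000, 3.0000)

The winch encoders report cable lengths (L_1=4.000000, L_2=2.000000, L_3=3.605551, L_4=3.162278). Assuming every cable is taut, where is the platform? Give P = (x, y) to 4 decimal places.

(3.0000, 4.0000)

circle eqns → linear via eq_j − eq_1; set q_j = A_j·A_j − L_j²
q_1 = 9.0000+0.0000−16.0000 = -7.0000
0.0000·x − 12.0000·y = q_1−q_2 = -48.0000
-6.0000·x − 12.0000·y = q_1−q_3 = -66.0000
6.0000·x − 6.0000·y = q_1−q_4 = -6.0000
solve first two rows → x=3.0000, y=4.0000
check cable 4: ‖A_4−P‖² = 10.0000 ≈ L_4² = 10.0000 ✓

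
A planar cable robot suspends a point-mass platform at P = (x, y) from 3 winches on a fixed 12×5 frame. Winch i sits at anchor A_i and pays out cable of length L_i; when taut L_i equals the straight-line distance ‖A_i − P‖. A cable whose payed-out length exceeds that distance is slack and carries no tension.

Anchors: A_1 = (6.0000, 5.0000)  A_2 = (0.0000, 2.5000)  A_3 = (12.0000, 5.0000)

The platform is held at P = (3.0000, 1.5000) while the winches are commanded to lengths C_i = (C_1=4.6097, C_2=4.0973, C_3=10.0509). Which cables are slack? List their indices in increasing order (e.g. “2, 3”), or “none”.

cable 1: L_1 = ‖A_1−P‖ = 4.6098;  C_1 = 4.6097 → taut
cable 2: L_2 = ‖A_2−P‖ = 3.1623;  C_2 = 4.0973 → slack
cable 3: L_3 = ‖A_3−P‖ = 9.6566;  C_3 = 10.0509 → slack

2, 3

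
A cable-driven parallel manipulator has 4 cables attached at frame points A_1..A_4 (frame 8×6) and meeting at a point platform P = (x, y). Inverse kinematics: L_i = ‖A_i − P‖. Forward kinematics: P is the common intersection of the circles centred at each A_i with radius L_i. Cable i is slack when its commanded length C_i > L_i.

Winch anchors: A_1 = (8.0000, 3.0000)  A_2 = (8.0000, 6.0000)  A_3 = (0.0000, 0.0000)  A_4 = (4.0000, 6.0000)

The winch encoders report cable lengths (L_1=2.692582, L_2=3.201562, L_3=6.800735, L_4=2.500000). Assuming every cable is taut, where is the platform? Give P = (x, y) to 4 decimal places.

(5.5000, 4.0000)

circle eqns → linear via eq_j − eq_1; set q_j = A_j·A_j − L_j²
q_1 = 64.0000+9.0000−7.2500 = 65.7500
0.0000·x − 6.0000·y = q_1−q_2 = -24.0000
16.0000·x + 6.0000·y = q_1−q_3 = 112.0000
8.0000·x − 6.0000·y = q_1−q_4 = 20.0000
solve first two rows → x=5.5000, y=4.0000
check cable 4: ‖A_4−P‖² = 6.2500 ≈ L_4² = 6.2500 ✓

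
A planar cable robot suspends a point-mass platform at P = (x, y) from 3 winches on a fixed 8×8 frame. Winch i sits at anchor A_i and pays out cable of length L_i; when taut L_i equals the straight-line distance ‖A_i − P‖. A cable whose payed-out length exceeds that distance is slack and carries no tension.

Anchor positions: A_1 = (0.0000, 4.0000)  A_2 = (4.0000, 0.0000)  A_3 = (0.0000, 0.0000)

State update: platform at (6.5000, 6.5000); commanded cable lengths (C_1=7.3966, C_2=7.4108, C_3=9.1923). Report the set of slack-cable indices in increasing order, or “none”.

1, 2

cable 1: √((-6.5000)²+(-2.5000)²)=6.9642, C_1=7.3966: slack
cable 2: √((-2.5000)²+(-6.5000)²)=6.9642, C_2=7.4108: slack
cable 3: √((-6.5000)²+(-6.5000)²)=9.1924, C_3=9.1923: taut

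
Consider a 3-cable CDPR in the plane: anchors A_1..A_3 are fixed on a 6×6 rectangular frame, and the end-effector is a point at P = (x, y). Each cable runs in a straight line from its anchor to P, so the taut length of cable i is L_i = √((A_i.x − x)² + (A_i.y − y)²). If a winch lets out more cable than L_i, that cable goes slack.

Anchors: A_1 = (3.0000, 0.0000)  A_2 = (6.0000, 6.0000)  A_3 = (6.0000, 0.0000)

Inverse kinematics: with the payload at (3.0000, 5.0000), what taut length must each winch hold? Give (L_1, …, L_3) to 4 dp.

(5.0000, 3.1623, 5.8310)

cable 1: Δx=0.0000, Δy=-5.0000; L_1 = √(Δx²+Δy²) = 5.0000
cable 2: Δx=3.0000, Δy=1.0000; L_2 = √(Δx²+Δy²) = 3.1623
cable 3: Δx=3.0000, Δy=-5.0000; L_3 = √(Δx²+Δy²) = 5.8310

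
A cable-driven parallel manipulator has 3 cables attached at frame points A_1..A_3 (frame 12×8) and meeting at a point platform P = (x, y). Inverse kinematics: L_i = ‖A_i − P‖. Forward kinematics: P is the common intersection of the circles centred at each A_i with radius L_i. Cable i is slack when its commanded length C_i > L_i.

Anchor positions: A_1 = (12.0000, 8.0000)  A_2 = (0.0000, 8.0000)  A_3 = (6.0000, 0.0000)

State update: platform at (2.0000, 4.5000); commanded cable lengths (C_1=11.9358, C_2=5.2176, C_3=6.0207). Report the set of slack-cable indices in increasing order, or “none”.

cable 1: L_1 = ‖A_1−P‖ = 10.5948;  C_1 = 11.9358 → slack
cable 2: L_2 = ‖A_2−P‖ = 4.0311;  C_2 = 5.2176 → slack
cable 3: L_3 = ‖A_3−P‖ = 6.0208;  C_3 = 6.0207 → taut

1, 2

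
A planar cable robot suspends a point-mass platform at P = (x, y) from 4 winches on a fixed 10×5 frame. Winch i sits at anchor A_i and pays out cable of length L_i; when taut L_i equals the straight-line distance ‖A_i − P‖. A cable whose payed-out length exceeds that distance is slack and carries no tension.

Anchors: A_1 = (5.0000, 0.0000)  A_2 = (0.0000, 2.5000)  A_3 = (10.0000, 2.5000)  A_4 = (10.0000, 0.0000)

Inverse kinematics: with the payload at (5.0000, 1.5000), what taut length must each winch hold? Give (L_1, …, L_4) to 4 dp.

(1.5000, 5.0990, 5.0990, 5.2202)

cable 1: Δx=0.0000, Δy=-1.5000; L_1 = √(Δx²+Δy²) = 1.5000
cable 2: Δx=-5.0000, Δy=1.0000; L_2 = √(Δx²+Δy²) = 5.0990
cable 3: Δx=5.0000, Δy=1.0000; L_3 = √(Δx²+Δy²) = 5.0990
cable 4: Δx=5.0000, Δy=-1.5000; L_4 = √(Δx²+Δy²) = 5.2202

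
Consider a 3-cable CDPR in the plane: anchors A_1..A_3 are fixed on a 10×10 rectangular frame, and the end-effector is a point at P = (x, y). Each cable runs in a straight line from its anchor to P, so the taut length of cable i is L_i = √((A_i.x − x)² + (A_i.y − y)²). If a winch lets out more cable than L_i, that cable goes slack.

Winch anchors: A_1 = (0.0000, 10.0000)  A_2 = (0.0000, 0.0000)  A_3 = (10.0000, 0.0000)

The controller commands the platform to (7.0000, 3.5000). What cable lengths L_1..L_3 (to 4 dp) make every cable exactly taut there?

(9.5525, 7.8262, 4.6098)

cable 1: Δx=-7.0000, Δy=6.5000; L_1 = √(Δx²+Δy²) = 9.5525
cable 2: Δx=-7.0000, Δy=-3.5000; L_2 = √(Δx²+Δy²) = 7.8262
cable 3: Δx=3.0000, Δy=-3.5000; L_3 = √(Δx²+Δy²) = 4.6098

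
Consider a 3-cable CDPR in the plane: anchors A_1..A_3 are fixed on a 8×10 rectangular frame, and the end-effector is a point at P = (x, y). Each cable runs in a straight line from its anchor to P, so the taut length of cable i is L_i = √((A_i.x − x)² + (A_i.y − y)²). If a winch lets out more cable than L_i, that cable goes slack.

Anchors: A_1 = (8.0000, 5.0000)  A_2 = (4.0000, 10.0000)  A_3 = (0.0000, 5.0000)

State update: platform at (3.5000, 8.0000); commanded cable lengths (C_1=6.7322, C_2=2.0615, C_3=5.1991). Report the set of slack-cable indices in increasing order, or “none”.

cable 1: √((4.5000)²+(-3.0000)²)=5.4083, C_1=6.7322: slack
cable 2: √((0.5000)²+(2.0000)²)=2.0616, C_2=2.0615: taut
cable 3: √((-3.5000)²+(-3.0000)²)=4.6098, C_3=5.1991: slack

1, 3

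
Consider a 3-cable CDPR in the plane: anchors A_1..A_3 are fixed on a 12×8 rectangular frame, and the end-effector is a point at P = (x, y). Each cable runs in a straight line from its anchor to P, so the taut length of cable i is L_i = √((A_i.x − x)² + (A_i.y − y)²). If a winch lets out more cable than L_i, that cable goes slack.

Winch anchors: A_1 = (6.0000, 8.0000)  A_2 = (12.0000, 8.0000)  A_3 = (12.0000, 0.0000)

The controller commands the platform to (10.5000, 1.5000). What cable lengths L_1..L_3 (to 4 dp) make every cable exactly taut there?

(7.9057, 6.6708, 2.1213)

cable 1: Δx=-4.5000, Δy=6.5000; L_1 = √(Δx²+Δy²) = 7.9057
cable 2: Δx=1.5000, Δy=6.5000; L_2 = √(Δx²+Δy²) = 6.6708
cable 3: Δx=1.5000, Δy=-1.5000; L_3 = √(Δx²+Δy²) = 2.1213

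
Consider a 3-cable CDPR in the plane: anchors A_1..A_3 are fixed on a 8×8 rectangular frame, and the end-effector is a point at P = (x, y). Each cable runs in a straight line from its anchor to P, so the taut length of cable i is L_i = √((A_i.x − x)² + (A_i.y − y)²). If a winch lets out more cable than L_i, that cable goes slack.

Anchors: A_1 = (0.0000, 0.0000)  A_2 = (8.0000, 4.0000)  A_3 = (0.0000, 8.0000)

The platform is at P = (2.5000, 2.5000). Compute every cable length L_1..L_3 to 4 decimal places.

L_1: Δ = A_1−P = (-2.5000, -2.5000) → ‖Δ‖ = √12.5000 = 3.5355
L_2: Δ = A_2−P = (5.5000, 1.5000) → ‖Δ‖ = √32.5000 = 5.7009
L_3: Δ = A_3−P = (-2.5000, 5.5000) → ‖Δ‖ = √36.5000 = 6.0415

(3.5355, 5.7009, 6.0415)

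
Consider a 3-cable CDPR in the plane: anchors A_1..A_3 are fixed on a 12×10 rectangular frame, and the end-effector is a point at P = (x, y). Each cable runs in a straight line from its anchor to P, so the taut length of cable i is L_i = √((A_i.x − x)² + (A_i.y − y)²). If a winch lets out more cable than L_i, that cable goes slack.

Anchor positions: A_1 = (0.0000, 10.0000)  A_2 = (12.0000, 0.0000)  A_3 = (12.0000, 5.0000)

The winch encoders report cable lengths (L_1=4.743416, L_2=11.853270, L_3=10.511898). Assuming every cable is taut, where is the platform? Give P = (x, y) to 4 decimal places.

each cable: (A_i−P)·(A_i−P) = L_i²; let c_i = ‖A_i‖²−L_i²
c_1 = 0.0000+100.0000−22.5000 = 77.5000
row 1: -24.0000x + 20.0000y = 74.0000  (c_2=3.5000)
row 2: -24.0000x + 10.0000y = 19.0000  (c_3=58.5000)
Cramer on rows 1–2 → x = 1.5000, y = 5.5000

(1.5000, 5.5000)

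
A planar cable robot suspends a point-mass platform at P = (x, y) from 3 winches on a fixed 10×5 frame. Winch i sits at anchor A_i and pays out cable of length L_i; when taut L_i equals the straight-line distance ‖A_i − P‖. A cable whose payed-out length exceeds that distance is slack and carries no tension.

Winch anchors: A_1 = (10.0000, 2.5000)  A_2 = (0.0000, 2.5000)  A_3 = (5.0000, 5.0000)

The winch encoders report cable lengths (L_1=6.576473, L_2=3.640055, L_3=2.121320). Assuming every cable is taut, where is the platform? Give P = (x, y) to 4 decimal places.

(3.5000, 3.5000)

circle eqns → linear via eq_j − eq_1; set k_j = A_j·A_j − L_j²
k_1 = 100.0000+6.2500−43.2500 = 63.0000
20.0000·x + 0.0000·y = k_1−k_2 = 70.0000
10.0000·x − 5.0000·y = k_1−k_3 = 17.5000
solve first two rows → x=3.5000, y=3.5000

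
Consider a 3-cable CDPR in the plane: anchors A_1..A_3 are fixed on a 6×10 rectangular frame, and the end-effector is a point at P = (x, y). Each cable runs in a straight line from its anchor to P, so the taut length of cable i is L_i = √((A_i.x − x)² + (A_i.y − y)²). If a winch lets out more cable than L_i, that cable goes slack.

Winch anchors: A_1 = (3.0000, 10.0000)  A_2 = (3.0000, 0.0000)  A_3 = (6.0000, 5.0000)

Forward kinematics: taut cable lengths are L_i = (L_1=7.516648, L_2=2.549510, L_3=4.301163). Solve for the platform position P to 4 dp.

(2.5000, 2.5000)

circle eqns → linear via eq_j − eq_1; set q_j = A_j·A_j − L_j²
q_1 = 9.0000+100.0000−56.5000 = 52.5000
0.0000·x + 20.0000·y = q_1−q_2 = 50.0000
-6.0000·x + 10.0000·y = q_1−q_3 = 10.0000
solve first two rows → x=2.5000, y=2.5000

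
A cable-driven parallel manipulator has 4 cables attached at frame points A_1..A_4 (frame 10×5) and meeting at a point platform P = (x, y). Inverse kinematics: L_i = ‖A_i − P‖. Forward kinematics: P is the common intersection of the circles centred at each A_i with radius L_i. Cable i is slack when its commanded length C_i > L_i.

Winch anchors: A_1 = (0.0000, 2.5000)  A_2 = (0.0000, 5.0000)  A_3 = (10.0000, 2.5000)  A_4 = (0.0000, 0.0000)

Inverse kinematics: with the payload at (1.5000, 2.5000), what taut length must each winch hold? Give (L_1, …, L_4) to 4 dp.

L_1 = √((0.0000−1.5000)² + (2.5000−2.5000)²) = 1.5000
L_2 = √((0.0000−1.5000)² + (5.0000−2.5000)²) = 2.9155
L_3 = √((10.0000−1.5000)² + (2.5000−2.5000)²) = 8.5000
L_4 = √((0.0000−1.5000)² + (0.0000−2.5000)²) = 2.9155

(1.5000, 2.9155, 8.5000, 2.9155)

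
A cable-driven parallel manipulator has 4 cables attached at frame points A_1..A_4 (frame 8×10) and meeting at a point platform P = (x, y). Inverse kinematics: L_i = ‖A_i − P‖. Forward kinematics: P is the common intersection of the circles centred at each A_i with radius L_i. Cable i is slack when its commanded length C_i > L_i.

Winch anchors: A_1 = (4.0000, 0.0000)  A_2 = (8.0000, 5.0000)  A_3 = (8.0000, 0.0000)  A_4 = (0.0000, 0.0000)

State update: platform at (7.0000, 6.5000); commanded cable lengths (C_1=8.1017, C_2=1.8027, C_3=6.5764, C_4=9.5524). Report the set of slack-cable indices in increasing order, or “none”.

1

cable 1: L_1 = ‖A_1−P‖ = 7.1589;  C_1 = 8.1017 → slack
cable 2: L_2 = ‖A_2−P‖ = 1.8028;  C_2 = 1.8027 → taut
cable 3: L_3 = ‖A_3−P‖ = 6.5765;  C_3 = 6.5764 → taut
cable 4: L_4 = ‖A_4−P‖ = 9.5525;  C_4 = 9.5524 → taut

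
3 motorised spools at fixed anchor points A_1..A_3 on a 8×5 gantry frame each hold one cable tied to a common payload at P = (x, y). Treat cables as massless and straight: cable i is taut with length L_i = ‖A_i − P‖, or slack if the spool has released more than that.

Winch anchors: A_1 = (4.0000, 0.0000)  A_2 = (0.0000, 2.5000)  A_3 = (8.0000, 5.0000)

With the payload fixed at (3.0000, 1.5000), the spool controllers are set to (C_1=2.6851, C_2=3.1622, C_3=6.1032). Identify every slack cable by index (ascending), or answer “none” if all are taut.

1

i=1: geometric 1.8028 vs commanded 2.6851 ⇒ slack
i=2: geometric 3.1623 vs commanded 3.1622 ⇒ taut
i=3: geometric 6.1033 vs commanded 6.1032 ⇒ taut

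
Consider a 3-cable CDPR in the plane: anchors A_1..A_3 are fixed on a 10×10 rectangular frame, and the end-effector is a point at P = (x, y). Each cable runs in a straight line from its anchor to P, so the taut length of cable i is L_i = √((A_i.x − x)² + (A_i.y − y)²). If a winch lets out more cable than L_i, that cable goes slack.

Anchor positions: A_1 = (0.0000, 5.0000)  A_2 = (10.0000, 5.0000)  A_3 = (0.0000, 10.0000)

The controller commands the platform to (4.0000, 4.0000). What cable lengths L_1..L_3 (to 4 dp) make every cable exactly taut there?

(4.1231, 6.0828, 7.2111)

L_1: Δ = A_1−P = (-4.0000, 1.0000) → ‖Δ‖ = √17.0000 = 4.1231
L_2: Δ = A_2−P = (6.0000, 1.0000) → ‖Δ‖ = √37.0000 = 6.0828
L_3: Δ = A_3−P = (-4.0000, 6.0000) → ‖Δ‖ = √52.0000 = 7.2111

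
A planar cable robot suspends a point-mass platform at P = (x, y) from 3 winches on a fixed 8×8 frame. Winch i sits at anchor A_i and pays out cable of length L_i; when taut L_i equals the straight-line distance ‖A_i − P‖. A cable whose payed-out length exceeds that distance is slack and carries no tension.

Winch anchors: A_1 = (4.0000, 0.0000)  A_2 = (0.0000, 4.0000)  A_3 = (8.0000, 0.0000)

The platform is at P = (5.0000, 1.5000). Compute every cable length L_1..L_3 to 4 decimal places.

cable 1: Δx=-1.0000, Δy=-1.5000; L_1 = √(Δx²+Δy²) = 1.8028
cable 2: Δx=-5.0000, Δy=2.5000; L_2 = √(Δx²+Δy²) = 5.5902
cable 3: Δx=3.0000, Δy=-1.5000; L_3 = √(Δx²+Δy²) = 3.3541

(1.8028, 5.5902, 3.3541)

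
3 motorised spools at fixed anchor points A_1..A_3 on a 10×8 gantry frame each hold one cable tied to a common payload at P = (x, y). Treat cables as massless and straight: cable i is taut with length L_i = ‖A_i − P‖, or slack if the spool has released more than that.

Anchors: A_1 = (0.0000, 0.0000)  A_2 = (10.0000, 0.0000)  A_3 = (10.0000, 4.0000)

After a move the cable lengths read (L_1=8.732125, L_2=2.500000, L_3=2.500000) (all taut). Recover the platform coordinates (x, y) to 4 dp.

expand ‖A_i−P‖²=L_i² and subtract eq 1 (c_i ≔ ‖A_i‖²−L_i²)
c_1 = 0.0000+0.0000−76.2500 = -76.2500
eq1−eq2 → [-20.0000  0.0000]·P = -170.0000
eq1−eq3 → [-20.0000  -8.0000]·P = -186.0000
2×2 solve → P = (8.5000, 2.0000)

(8.5000, 2.0000)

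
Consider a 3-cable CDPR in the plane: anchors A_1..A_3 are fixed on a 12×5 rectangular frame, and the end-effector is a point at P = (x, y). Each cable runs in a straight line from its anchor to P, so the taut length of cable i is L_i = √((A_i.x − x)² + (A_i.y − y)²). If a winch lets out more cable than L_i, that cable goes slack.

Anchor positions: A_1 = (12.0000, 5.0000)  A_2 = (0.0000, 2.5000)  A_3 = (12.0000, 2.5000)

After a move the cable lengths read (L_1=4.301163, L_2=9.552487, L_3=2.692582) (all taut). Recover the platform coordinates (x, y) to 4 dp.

(9.5000, 1.5000)

expand ‖A_i−P‖²=L_i² and subtract eq 1 (c_i ≔ ‖A_i‖²−L_i²)
c_1 = 144.0000+25.0000−18.5000 = 150.5000
eq1−eq2 → [24.0000  5.0000]·P = 235.5000
eq1−eq3 → [0.0000  5.0000]·P = 7.5000
2×2 solve → P = (9.5000, 1.5000)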